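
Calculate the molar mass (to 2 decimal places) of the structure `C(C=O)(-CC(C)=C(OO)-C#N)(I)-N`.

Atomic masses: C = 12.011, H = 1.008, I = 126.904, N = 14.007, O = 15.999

Molecular formula: C7H9IN2O3.
M = 7×12.011 + 9×1.008 + 1×126.904 + 2×14.007 + 3×15.999 = 296.06 g/mol.

296.06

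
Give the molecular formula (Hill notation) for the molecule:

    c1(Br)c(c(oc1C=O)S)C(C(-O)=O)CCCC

C11H13BrO4S

Heavy atoms from the SMILES: 1 Br, 11 C, 4 O, 1 S.
Implicit hydrogens by atom environment:
  4 × C (aromatic): no H
  3 × C: 2 H each → 6
  2 × C: 1 H each → 2
  2 × O: no H
  1 × Br: no H
  1 × C: 3 H
  1 × C: no H
  1 × O: 1 H
  1 × O (aromatic): no H
  1 × S: 1 H
  Total hydrogens = 13.
Molecular formula: C11H13BrO4S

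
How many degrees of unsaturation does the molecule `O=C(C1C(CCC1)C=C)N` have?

3

Molecular formula from the SMILES: C8H13NO.
DoU = (2C + 2 + N − H − X)/2 = (2·8 + 2 + 1 − 13 − 0)/2 = 6/2 = 3.
(Structurally: 1 ring(s) + 2 π bond(s) = 3.)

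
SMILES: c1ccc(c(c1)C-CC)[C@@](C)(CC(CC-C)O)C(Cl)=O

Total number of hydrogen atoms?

25

Hydrogens are implicit in SMILES; fill each atom to its normal valence:
  5 × C: 2 H each → 10
  4 × C (aromatic): 1 H each → 4
  3 × C: 3 H each → 9
  2 × C: no H
  2 × C (aromatic): no H
  1 × C: 1 H
  1 × Cl: no H
  1 × O: 1 H
  1 × O: no H
  Total hydrogens = 25.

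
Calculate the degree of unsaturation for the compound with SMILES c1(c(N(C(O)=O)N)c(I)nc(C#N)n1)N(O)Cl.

Molecular formula from the SMILES: C6H4ClIN6O3.
DoU = (2C + 2 + N − H − X)/2 = (2·6 + 2 + 6 − 4 − 2)/2 = 14/2 = 7.
(Structurally: 1 ring(s) + 6 π bond(s) = 7.)

7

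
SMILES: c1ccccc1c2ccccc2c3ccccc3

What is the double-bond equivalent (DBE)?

Molecular formula from the SMILES: C18H14.
DoU = (2C + 2 + N − H − X)/2 = (2·18 + 2 + 0 − 14 − 0)/2 = 24/2 = 12.
(Structurally: 3 ring(s) + 9 π bond(s) = 12.)

12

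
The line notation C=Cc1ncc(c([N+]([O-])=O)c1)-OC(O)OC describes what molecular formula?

C9H10N2O5

Heavy atoms from the SMILES: 9 C, 2 N, 5 O.
Implicit hydrogens by atom environment:
  3 × C (aromatic): no H
  3 × O: no H
  2 × C (aromatic): 1 H each → 2
  2 × C: 1 H each → 2
  1 × C: 3 H
  1 × C: 2 H
  1 × N (aromatic): no H
  1 × N (charge +1): no H
  1 × O: 1 H
  1 × O (charge -1): no H
  Total hydrogens = 10.
Molecular formula: C9H10N2O5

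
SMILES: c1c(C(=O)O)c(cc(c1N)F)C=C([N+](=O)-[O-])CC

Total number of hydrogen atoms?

11

Hydrogens are implicit in SMILES; fill each atom to its normal valence:
  4 × C (aromatic): no H
  2 × C (aromatic): 1 H each → 2
  2 × C: no H
  2 × O: no H
  1 × C: 3 H
  1 × C: 2 H
  1 × C: 1 H
  1 × F: no H
  1 × N: 2 H
  1 × N (charge +1): no H
  1 × O: 1 H
  1 × O (charge -1): no H
  Total hydrogens = 11.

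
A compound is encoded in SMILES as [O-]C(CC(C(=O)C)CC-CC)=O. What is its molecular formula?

C9H15O3-

Heavy atoms from the SMILES: 9 C, 3 O.
Implicit hydrogens by atom environment:
  4 × C: 2 H each → 8
  2 × C: 3 H each → 6
  2 × C: no H
  2 × O: no H
  1 × C: 1 H
  1 × O (charge -1): no H
  Total hydrogens = 15.
Net charge -1.
Molecular formula: C9H15O3-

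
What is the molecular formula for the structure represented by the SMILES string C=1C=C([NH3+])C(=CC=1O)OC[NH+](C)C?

Heavy atoms from the SMILES: 9 C, 2 N, 2 O.
Implicit hydrogens by atom environment:
  3 × C (aromatic): 1 H each → 3
  3 × C (aromatic): no H
  2 × C: 3 H each → 6
  1 × C: 2 H
  1 × N (charge +1): 3 H
  1 × N (charge +1): 1 H
  1 × O: 1 H
  1 × O: no H
  Total hydrogens = 16.
Net charge +2.
Molecular formula: [C9H16N2O2]2+

[C9H16N2O2]2+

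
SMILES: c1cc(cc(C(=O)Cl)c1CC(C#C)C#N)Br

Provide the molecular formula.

Heavy atoms from the SMILES: 1 Br, 12 C, 1 Cl, 1 N, 1 O.
Implicit hydrogens by atom environment:
  3 × C (aromatic): 1 H each → 3
  3 × C (aromatic): no H
  3 × C: no H
  2 × C: 1 H each → 2
  1 × Br: no H
  1 × C: 2 H
  1 × Cl: no H
  1 × N: no H
  1 × O: no H
  Total hydrogens = 7.
Molecular formula: C12H7BrClNO

C12H7BrClNO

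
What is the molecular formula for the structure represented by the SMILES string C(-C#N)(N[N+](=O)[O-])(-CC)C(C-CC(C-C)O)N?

C10H20N4O3

Heavy atoms from the SMILES: 10 C, 4 N, 3 O.
Implicit hydrogens by atom environment:
  4 × C: 2 H each → 8
  2 × C: 3 H each → 6
  2 × C: 1 H each → 2
  2 × C: no H
  1 × N: 2 H
  1 × N: 1 H
  1 × N: no H
  1 × N (charge +1): no H
  1 × O: 1 H
  1 × O: no H
  1 × O (charge -1): no H
  Total hydrogens = 20.
Molecular formula: C10H20N4O3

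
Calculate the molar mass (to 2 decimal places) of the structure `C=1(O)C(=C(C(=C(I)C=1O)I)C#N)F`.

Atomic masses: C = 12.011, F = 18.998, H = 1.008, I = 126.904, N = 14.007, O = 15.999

404.90

Molecular formula: C7H2FI2NO2.
M = 7×12.011 + 1×18.998 + 2×1.008 + 2×126.904 + 1×14.007 + 2×15.999 = 404.90 g/mol.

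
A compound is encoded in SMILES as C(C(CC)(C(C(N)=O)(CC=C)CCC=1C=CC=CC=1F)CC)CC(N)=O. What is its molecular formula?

C21H31FN2O2

Heavy atoms from the SMILES: 21 C, 1 F, 2 N, 2 O.
Implicit hydrogens by atom environment:
  8 × C: 2 H each → 16
  4 × C (aromatic): 1 H each → 4
  4 × C: no H
  2 × C: 3 H each → 6
  2 × C (aromatic): no H
  2 × N: 2 H each → 4
  2 × O: no H
  1 × C: 1 H
  1 × F: no H
  Total hydrogens = 31.
Molecular formula: C21H31FN2O2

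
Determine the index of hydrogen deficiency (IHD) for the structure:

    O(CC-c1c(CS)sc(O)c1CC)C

3

Molecular formula from the SMILES: C10H16O2S2.
DoU = (2C + 2 + N − H − X)/2 = (2·10 + 2 + 0 − 16 − 0)/2 = 6/2 = 3.
(Structurally: 1 ring(s) + 2 π bond(s) = 3.)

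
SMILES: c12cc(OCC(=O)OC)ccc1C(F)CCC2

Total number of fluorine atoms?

1

The symbol for fluorine appears 1 time in the SMILES.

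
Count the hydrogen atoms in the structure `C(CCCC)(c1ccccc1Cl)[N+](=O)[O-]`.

14

Hydrogens are implicit in SMILES; fill each atom to its normal valence:
  4 × C (aromatic): 1 H each → 4
  3 × C: 2 H each → 6
  2 × C (aromatic): no H
  1 × C: 3 H
  1 × C: 1 H
  1 × Cl: no H
  1 × N (charge +1): no H
  1 × O: no H
  1 × O (charge -1): no H
  Total hydrogens = 14.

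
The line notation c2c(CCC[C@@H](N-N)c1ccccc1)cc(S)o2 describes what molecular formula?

C14H18N2OS

Heavy atoms from the SMILES: 14 C, 2 N, 1 O, 1 S.
Implicit hydrogens by atom environment:
  7 × C (aromatic): 1 H each → 7
  3 × C: 2 H each → 6
  3 × C (aromatic): no H
  1 × C: 1 H
  1 × N: 2 H
  1 × N: 1 H
  1 × O (aromatic): no H
  1 × S: 1 H
  Total hydrogens = 18.
Molecular formula: C14H18N2OS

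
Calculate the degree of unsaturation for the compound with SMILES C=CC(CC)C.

Molecular formula from the SMILES: C6H12.
DoU = (2C + 2 + N − H − X)/2 = (2·6 + 2 + 0 − 12 − 0)/2 = 2/2 = 1.
(Structurally: 0 ring(s) + 1 π bond(s) = 1.)

1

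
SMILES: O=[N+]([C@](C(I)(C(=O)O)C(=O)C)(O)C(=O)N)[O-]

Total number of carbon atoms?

The symbol for carbon appears 6 times in the SMILES.

6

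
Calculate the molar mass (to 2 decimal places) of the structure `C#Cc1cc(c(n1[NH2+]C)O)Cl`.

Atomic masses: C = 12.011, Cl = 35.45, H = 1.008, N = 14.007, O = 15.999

171.60

Molecular formula: C7H8ClN2O+.
M = 7×12.011 + 1×35.45 + 8×1.008 + 2×14.007 + 1×15.999 = 171.60 g/mol.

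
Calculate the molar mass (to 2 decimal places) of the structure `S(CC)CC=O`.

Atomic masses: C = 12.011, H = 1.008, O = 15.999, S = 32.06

104.17

Molecular formula: C4H8OS.
M = 4×12.011 + 8×1.008 + 1×15.999 + 1×32.06 = 104.17 g/mol.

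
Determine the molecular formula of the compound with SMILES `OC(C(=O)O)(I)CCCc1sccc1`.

Heavy atoms from the SMILES: 9 C, 1 I, 3 O, 1 S.
Implicit hydrogens by atom environment:
  3 × C: 2 H each → 6
  3 × C (aromatic): 1 H each → 3
  2 × C: no H
  2 × O: 1 H each → 2
  1 × C (aromatic): no H
  1 × I: no H
  1 × O: no H
  1 × S (aromatic): no H
  Total hydrogens = 11.
Molecular formula: C9H11IO3S

C9H11IO3S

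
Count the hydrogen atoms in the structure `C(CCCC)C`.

Hydrogens are implicit in SMILES; fill each atom to its normal valence:
  4 × C: 2 H each → 8
  2 × C: 3 H each → 6
  Total hydrogens = 14.

14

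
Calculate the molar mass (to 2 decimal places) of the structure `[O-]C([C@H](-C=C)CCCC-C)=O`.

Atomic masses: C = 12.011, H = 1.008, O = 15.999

155.22

Molecular formula: C9H15O2-.
M = 9×12.011 + 15×1.008 + 2×15.999 = 155.22 g/mol.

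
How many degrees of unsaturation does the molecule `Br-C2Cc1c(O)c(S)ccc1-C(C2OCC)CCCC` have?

Molecular formula from the SMILES: C16H23BrO2S.
DoU = (2C + 2 + N − H − X)/2 = (2·16 + 2 + 0 − 23 − 1)/2 = 10/2 = 5.
(Structurally: 2 ring(s) + 3 π bond(s) = 5.)

5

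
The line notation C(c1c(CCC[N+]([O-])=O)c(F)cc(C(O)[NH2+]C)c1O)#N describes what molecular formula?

C12H15FN3O4+

Heavy atoms from the SMILES: 12 C, 1 F, 3 N, 4 O.
Implicit hydrogens by atom environment:
  5 × C (aromatic): no H
  3 × C: 2 H each → 6
  2 × O: 1 H each → 2
  1 × C: 3 H
  1 × C (aromatic): 1 H
  1 × C: 1 H
  1 × C: no H
  1 × F: no H
  1 × N (charge +1): 2 H
  1 × N: no H
  1 × N (charge +1): no H
  1 × O: no H
  1 × O (charge -1): no H
  Total hydrogens = 15.
Net charge +1.
Molecular formula: C12H15FN3O4+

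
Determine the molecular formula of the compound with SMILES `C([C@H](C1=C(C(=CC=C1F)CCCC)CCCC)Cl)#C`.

Heavy atoms from the SMILES: 17 C, 1 Cl, 1 F.
Implicit hydrogens by atom environment:
  6 × C: 2 H each → 12
  4 × C (aromatic): no H
  2 × C: 3 H each → 6
  2 × C (aromatic): 1 H each → 2
  2 × C: 1 H each → 2
  1 × C: no H
  1 × Cl: no H
  1 × F: no H
  Total hydrogens = 22.
Molecular formula: C17H22ClF

C17H22ClF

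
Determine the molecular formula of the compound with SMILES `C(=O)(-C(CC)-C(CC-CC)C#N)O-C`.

C11H19NO2

Heavy atoms from the SMILES: 11 C, 1 N, 2 O.
Implicit hydrogens by atom environment:
  4 × C: 2 H each → 8
  3 × C: 3 H each → 9
  2 × C: 1 H each → 2
  2 × C: no H
  2 × O: no H
  1 × N: no H
  Total hydrogens = 19.
Molecular formula: C11H19NO2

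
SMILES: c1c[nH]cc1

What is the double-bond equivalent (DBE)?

Molecular formula from the SMILES: C4H5N.
DoU = (2C + 2 + N − H − X)/2 = (2·4 + 2 + 1 − 5 − 0)/2 = 6/2 = 3.
(Structurally: 1 ring(s) + 2 π bond(s) = 3.)

3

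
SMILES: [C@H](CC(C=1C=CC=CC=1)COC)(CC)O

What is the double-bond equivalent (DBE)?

Molecular formula from the SMILES: C13H20O2.
DoU = (2C + 2 + N − H − X)/2 = (2·13 + 2 + 0 − 20 − 0)/2 = 8/2 = 4.
(Structurally: 1 ring(s) + 3 π bond(s) = 4.)

4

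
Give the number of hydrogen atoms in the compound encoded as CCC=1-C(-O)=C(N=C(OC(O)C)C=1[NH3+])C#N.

Hydrogens are implicit in SMILES; fill each atom to its normal valence:
  5 × C (aromatic): no H
  2 × C: 3 H each → 6
  2 × O: 1 H each → 2
  1 × C: 2 H
  1 × C: 1 H
  1 × C: no H
  1 × N (charge +1): 3 H
  1 × N (aromatic): no H
  1 × N: no H
  1 × O: no H
  Total hydrogens = 14.

14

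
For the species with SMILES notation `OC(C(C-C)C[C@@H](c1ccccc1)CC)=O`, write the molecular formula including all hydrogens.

Heavy atoms from the SMILES: 14 C, 2 O.
Implicit hydrogens by atom environment:
  5 × C (aromatic): 1 H each → 5
  3 × C: 2 H each → 6
  2 × C: 3 H each → 6
  2 × C: 1 H each → 2
  1 × C (aromatic): no H
  1 × C: no H
  1 × O: 1 H
  1 × O: no H
  Total hydrogens = 20.
Molecular formula: C14H20O2

C14H20O2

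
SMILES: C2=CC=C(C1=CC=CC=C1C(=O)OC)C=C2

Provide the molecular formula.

C14H12O2

Heavy atoms from the SMILES: 14 C, 2 O.
Implicit hydrogens by atom environment:
  9 × C (aromatic): 1 H each → 9
  3 × C (aromatic): no H
  2 × O: no H
  1 × C: 3 H
  1 × C: no H
  Total hydrogens = 12.
Molecular formula: C14H12O2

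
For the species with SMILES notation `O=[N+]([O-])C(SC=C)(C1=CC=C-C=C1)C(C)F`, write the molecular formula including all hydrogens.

C11H12FNO2S

Heavy atoms from the SMILES: 11 C, 1 F, 1 N, 2 O, 1 S.
Implicit hydrogens by atom environment:
  5 × C (aromatic): 1 H each → 5
  2 × C: 1 H each → 2
  1 × C: 3 H
  1 × C: 2 H
  1 × C: no H
  1 × C (aromatic): no H
  1 × F: no H
  1 × N (charge +1): no H
  1 × O: no H
  1 × O (charge -1): no H
  1 × S: no H
  Total hydrogens = 12.
Molecular formula: C11H12FNO2S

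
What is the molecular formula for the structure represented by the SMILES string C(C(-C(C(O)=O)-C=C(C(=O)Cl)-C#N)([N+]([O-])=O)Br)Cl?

C8H5BrCl2N2O5

Heavy atoms from the SMILES: 1 Br, 8 C, 2 Cl, 2 N, 5 O.
Implicit hydrogens by atom environment:
  5 × C: no H
  3 × O: no H
  2 × C: 1 H each → 2
  2 × Cl: no H
  1 × Br: no H
  1 × C: 2 H
  1 × N (charge +1): no H
  1 × N: no H
  1 × O: 1 H
  1 × O (charge -1): no H
  Total hydrogens = 5.
Molecular formula: C8H5BrCl2N2O5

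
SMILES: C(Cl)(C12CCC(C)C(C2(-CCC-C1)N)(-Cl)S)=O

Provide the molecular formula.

C12H19Cl2NOS

Heavy atoms from the SMILES: 12 C, 2 Cl, 1 N, 1 O, 1 S.
Implicit hydrogens by atom environment:
  6 × C: 2 H each → 12
  4 × C: no H
  2 × Cl: no H
  1 × C: 3 H
  1 × C: 1 H
  1 × N: 2 H
  1 × O: no H
  1 × S: 1 H
  Total hydrogens = 19.
Molecular formula: C12H19Cl2NOS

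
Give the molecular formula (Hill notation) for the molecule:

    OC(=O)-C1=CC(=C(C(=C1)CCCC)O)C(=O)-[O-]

Heavy atoms from the SMILES: 12 C, 5 O.
Implicit hydrogens by atom environment:
  4 × C (aromatic): no H
  3 × C: 2 H each → 6
  2 × C (aromatic): 1 H each → 2
  2 × C: no H
  2 × O: 1 H each → 2
  2 × O: no H
  1 × C: 3 H
  1 × O (charge -1): no H
  Total hydrogens = 13.
Net charge -1.
Molecular formula: C12H13O5-

C12H13O5-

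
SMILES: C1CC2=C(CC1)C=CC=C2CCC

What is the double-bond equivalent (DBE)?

5

Molecular formula from the SMILES: C13H18.
DoU = (2C + 2 + N − H − X)/2 = (2·13 + 2 + 0 − 18 − 0)/2 = 10/2 = 5.
(Structurally: 2 ring(s) + 3 π bond(s) = 5.)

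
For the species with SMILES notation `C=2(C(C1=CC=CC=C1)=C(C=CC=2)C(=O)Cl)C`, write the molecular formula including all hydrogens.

C14H11ClO

Heavy atoms from the SMILES: 14 C, 1 Cl, 1 O.
Implicit hydrogens by atom environment:
  8 × C (aromatic): 1 H each → 8
  4 × C (aromatic): no H
  1 × C: 3 H
  1 × C: no H
  1 × Cl: no H
  1 × O: no H
  Total hydrogens = 11.
Molecular formula: C14H11ClO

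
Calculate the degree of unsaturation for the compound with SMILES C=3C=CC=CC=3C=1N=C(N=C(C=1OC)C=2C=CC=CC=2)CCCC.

12

Molecular formula from the SMILES: C21H22N2O.
DoU = (2C + 2 + N − H − X)/2 = (2·21 + 2 + 2 − 22 − 0)/2 = 24/2 = 12.
(Structurally: 3 ring(s) + 9 π bond(s) = 12.)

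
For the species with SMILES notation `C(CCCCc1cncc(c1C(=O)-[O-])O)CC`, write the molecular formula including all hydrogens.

Heavy atoms from the SMILES: 13 C, 1 N, 3 O.
Implicit hydrogens by atom environment:
  6 × C: 2 H each → 12
  3 × C (aromatic): no H
  2 × C (aromatic): 1 H each → 2
  1 × C: 3 H
  1 × C: no H
  1 × N (aromatic): no H
  1 × O: 1 H
  1 × O: no H
  1 × O (charge -1): no H
  Total hydrogens = 18.
Net charge -1.
Molecular formula: C13H18NO3-

C13H18NO3-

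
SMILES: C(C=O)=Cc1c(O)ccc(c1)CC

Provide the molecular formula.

Heavy atoms from the SMILES: 11 C, 2 O.
Implicit hydrogens by atom environment:
  3 × C (aromatic): 1 H each → 3
  3 × C: 1 H each → 3
  3 × C (aromatic): no H
  1 × C: 3 H
  1 × C: 2 H
  1 × O: 1 H
  1 × O: no H
  Total hydrogens = 12.
Molecular formula: C11H12O2

C11H12O2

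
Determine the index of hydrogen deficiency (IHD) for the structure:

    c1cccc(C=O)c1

Molecular formula from the SMILES: C7H6O.
DoU = (2C + 2 + N − H − X)/2 = (2·7 + 2 + 0 − 6 − 0)/2 = 10/2 = 5.
(Structurally: 1 ring(s) + 4 π bond(s) = 5.)

5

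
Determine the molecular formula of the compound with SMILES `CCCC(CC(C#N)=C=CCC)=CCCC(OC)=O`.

C16H23NO2

Heavy atoms from the SMILES: 16 C, 1 N, 2 O.
Implicit hydrogens by atom environment:
  6 × C: 2 H each → 12
  5 × C: no H
  3 × C: 3 H each → 9
  2 × C: 1 H each → 2
  2 × O: no H
  1 × N: no H
  Total hydrogens = 23.
Molecular formula: C16H23NO2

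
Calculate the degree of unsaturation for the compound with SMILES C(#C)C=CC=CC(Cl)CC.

4

Molecular formula from the SMILES: C9H11Cl.
DoU = (2C + 2 + N − H − X)/2 = (2·9 + 2 + 0 − 11 − 1)/2 = 8/2 = 4.
(Structurally: 0 ring(s) + 4 π bond(s) = 4.)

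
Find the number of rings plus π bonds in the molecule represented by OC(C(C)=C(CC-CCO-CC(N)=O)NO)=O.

Molecular formula from the SMILES: C10H18N2O5.
DoU = (2C + 2 + N − H − X)/2 = (2·10 + 2 + 2 − 18 − 0)/2 = 6/2 = 3.
(Structurally: 0 ring(s) + 3 π bond(s) = 3.)

3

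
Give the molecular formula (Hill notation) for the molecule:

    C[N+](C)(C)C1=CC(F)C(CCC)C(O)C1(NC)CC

Heavy atoms from the SMILES: 15 C, 1 F, 2 N, 1 O.
Implicit hydrogens by atom environment:
  6 × C: 3 H each → 18
  4 × C: 1 H each → 4
  3 × C: 2 H each → 6
  2 × C: no H
  1 × F: no H
  1 × N: 1 H
  1 × N (charge +1): no H
  1 × O: 1 H
  Total hydrogens = 30.
Net charge +1.
Molecular formula: C15H30FN2O+

C15H30FN2O+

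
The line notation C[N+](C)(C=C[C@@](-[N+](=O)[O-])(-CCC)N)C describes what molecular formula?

C9H20N3O2+

Heavy atoms from the SMILES: 9 C, 3 N, 2 O.
Implicit hydrogens by atom environment:
  4 × C: 3 H each → 12
  2 × C: 2 H each → 4
  2 × C: 1 H each → 2
  2 × N (charge +1): no H
  1 × C: no H
  1 × N: 2 H
  1 × O: no H
  1 × O (charge -1): no H
  Total hydrogens = 20.
Net charge +1.
Molecular formula: C9H20N3O2+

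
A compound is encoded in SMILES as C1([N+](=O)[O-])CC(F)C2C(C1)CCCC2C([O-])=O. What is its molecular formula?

Heavy atoms from the SMILES: 11 C, 1 F, 1 N, 4 O.
Implicit hydrogens by atom environment:
  5 × C: 2 H each → 10
  5 × C: 1 H each → 5
  2 × O: no H
  2 × O (charge -1): no H
  1 × C: no H
  1 × F: no H
  1 × N (charge +1): no H
  Total hydrogens = 15.
Net charge -1.
Molecular formula: C11H15FNO4-

C11H15FNO4-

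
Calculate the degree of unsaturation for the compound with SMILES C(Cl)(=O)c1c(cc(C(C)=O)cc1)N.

Molecular formula from the SMILES: C9H8ClNO2.
DoU = (2C + 2 + N − H − X)/2 = (2·9 + 2 + 1 − 8 − 1)/2 = 12/2 = 6.
(Structurally: 1 ring(s) + 5 π bond(s) = 6.)

6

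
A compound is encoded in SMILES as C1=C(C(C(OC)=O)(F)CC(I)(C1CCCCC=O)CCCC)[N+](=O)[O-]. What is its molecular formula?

Heavy atoms from the SMILES: 17 C, 1 F, 1 I, 1 N, 5 O.
Implicit hydrogens by atom environment:
  8 × C: 2 H each → 16
  4 × C: no H
  4 × O: no H
  3 × C: 1 H each → 3
  2 × C: 3 H each → 6
  1 × F: no H
  1 × I: no H
  1 × N (charge +1): no H
  1 × O (charge -1): no H
  Total hydrogens = 25.
Molecular formula: C17H25FINO5

C17H25FINO5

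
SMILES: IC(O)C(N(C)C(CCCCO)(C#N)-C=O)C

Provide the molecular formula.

Heavy atoms from the SMILES: 11 C, 1 I, 2 N, 3 O.
Implicit hydrogens by atom environment:
  4 × C: 2 H each → 8
  3 × C: 1 H each → 3
  2 × C: 3 H each → 6
  2 × C: no H
  2 × N: no H
  2 × O: 1 H each → 2
  1 × I: no H
  1 × O: no H
  Total hydrogens = 19.
Molecular formula: C11H19IN2O3

C11H19IN2O3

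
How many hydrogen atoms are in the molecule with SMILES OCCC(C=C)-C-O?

Hydrogens are implicit in SMILES; fill each atom to its normal valence:
  4 × C: 2 H each → 8
  2 × C: 1 H each → 2
  2 × O: 1 H each → 2
  Total hydrogens = 12.

12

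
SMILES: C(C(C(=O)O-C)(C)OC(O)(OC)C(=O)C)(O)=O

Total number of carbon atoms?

The symbol for carbon appears 9 times in the SMILES.

9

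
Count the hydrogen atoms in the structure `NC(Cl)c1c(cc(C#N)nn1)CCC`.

11

Hydrogens are implicit in SMILES; fill each atom to its normal valence:
  3 × C (aromatic): no H
  2 × C: 2 H each → 4
  2 × N (aromatic): no H
  1 × C: 3 H
  1 × C (aromatic): 1 H
  1 × C: 1 H
  1 × C: no H
  1 × Cl: no H
  1 × N: 2 H
  1 × N: no H
  Total hydrogens = 11.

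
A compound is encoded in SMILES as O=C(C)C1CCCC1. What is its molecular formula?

Heavy atoms from the SMILES: 7 C, 1 O.
Implicit hydrogens by atom environment:
  4 × C: 2 H each → 8
  1 × C: 3 H
  1 × C: 1 H
  1 × C: no H
  1 × O: no H
  Total hydrogens = 12.
Molecular formula: C7H12O

C7H12O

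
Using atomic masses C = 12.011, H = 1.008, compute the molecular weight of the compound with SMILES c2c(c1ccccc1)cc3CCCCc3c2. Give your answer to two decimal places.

Molecular formula: C16H16.
M = 16×12.011 + 16×1.008 = 208.30 g/mol.

208.30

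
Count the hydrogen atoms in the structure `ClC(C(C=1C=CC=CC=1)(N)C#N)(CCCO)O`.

15

Hydrogens are implicit in SMILES; fill each atom to its normal valence:
  5 × C (aromatic): 1 H each → 5
  3 × C: 2 H each → 6
  3 × C: no H
  2 × O: 1 H each → 2
  1 × C (aromatic): no H
  1 × Cl: no H
  1 × N: 2 H
  1 × N: no H
  Total hydrogens = 15.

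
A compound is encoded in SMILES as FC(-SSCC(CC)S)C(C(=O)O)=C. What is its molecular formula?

Heavy atoms from the SMILES: 8 C, 1 F, 2 O, 3 S.
Implicit hydrogens by atom environment:
  3 × C: 2 H each → 6
  2 × C: 1 H each → 2
  2 × C: no H
  2 × S: no H
  1 × C: 3 H
  1 × F: no H
  1 × O: 1 H
  1 × O: no H
  1 × S: 1 H
  Total hydrogens = 13.
Molecular formula: C8H13FO2S3

C8H13FO2S3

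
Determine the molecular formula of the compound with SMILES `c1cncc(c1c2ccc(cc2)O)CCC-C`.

C15H17NO

Heavy atoms from the SMILES: 15 C, 1 N, 1 O.
Implicit hydrogens by atom environment:
  7 × C (aromatic): 1 H each → 7
  4 × C (aromatic): no H
  3 × C: 2 H each → 6
  1 × C: 3 H
  1 × N (aromatic): no H
  1 × O: 1 H
  Total hydrogens = 17.
Molecular formula: C15H17NO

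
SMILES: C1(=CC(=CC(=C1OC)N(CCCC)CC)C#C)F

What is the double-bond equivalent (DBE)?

Molecular formula from the SMILES: C15H20FNO.
DoU = (2C + 2 + N − H − X)/2 = (2·15 + 2 + 1 − 20 − 1)/2 = 12/2 = 6.
(Structurally: 1 ring(s) + 5 π bond(s) = 6.)

6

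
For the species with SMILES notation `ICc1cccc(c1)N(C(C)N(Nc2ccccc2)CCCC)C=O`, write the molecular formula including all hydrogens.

C20H26IN3O

Heavy atoms from the SMILES: 20 C, 1 I, 3 N, 1 O.
Implicit hydrogens by atom environment:
  9 × C (aromatic): 1 H each → 9
  4 × C: 2 H each → 8
  3 × C (aromatic): no H
  2 × C: 3 H each → 6
  2 × C: 1 H each → 2
  2 × N: no H
  1 × I: no H
  1 × N: 1 H
  1 × O: no H
  Total hydrogens = 26.
Molecular formula: C20H26IN3O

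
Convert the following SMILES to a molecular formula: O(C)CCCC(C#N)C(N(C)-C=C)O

Heavy atoms from the SMILES: 10 C, 2 N, 2 O.
Implicit hydrogens by atom environment:
  4 × C: 2 H each → 8
  3 × C: 1 H each → 3
  2 × C: 3 H each → 6
  2 × N: no H
  1 × C: no H
  1 × O: 1 H
  1 × O: no H
  Total hydrogens = 18.
Molecular formula: C10H18N2O2

C10H18N2O2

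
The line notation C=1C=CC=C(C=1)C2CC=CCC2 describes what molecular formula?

C12H14

Heavy atoms from the SMILES: 12 C.
Implicit hydrogens by atom environment:
  5 × C (aromatic): 1 H each → 5
  3 × C: 2 H each → 6
  3 × C: 1 H each → 3
  1 × C (aromatic): no H
  Total hydrogens = 14.
Molecular formula: C12H14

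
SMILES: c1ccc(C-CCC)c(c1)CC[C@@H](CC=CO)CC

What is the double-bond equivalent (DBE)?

5

Molecular formula from the SMILES: C18H28O.
DoU = (2C + 2 + N − H − X)/2 = (2·18 + 2 + 0 − 28 − 0)/2 = 10/2 = 5.
(Structurally: 1 ring(s) + 4 π bond(s) = 5.)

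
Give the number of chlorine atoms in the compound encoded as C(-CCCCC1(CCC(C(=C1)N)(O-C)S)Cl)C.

1

The symbol for chlorine appears 1 time in the SMILES.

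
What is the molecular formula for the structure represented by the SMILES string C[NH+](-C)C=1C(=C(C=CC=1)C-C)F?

Heavy atoms from the SMILES: 10 C, 1 F, 1 N.
Implicit hydrogens by atom environment:
  3 × C: 3 H each → 9
  3 × C (aromatic): 1 H each → 3
  3 × C (aromatic): no H
  1 × C: 2 H
  1 × F: no H
  1 × N (charge +1): 1 H
  Total hydrogens = 15.
Net charge +1.
Molecular formula: C10H15FN+

C10H15FN+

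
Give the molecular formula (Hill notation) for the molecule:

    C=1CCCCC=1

C6H10

Heavy atoms from the SMILES: 6 C.
Implicit hydrogens by atom environment:
  4 × C: 2 H each → 8
  2 × C: 1 H each → 2
  Total hydrogens = 10.
Molecular formula: C6H10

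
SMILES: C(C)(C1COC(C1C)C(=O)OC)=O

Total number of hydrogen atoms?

14

Hydrogens are implicit in SMILES; fill each atom to its normal valence:
  4 × O: no H
  3 × C: 3 H each → 9
  3 × C: 1 H each → 3
  2 × C: no H
  1 × C: 2 H
  Total hydrogens = 14.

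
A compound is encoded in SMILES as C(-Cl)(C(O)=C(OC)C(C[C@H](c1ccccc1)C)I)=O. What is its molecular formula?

C14H16ClIO3

Heavy atoms from the SMILES: 14 C, 1 Cl, 1 I, 3 O.
Implicit hydrogens by atom environment:
  5 × C (aromatic): 1 H each → 5
  3 × C: no H
  2 × C: 3 H each → 6
  2 × C: 1 H each → 2
  2 × O: no H
  1 × C: 2 H
  1 × C (aromatic): no H
  1 × Cl: no H
  1 × I: no H
  1 × O: 1 H
  Total hydrogens = 16.
Molecular formula: C14H16ClIO3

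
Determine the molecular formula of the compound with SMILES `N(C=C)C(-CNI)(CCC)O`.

C7H15IN2O

Heavy atoms from the SMILES: 7 C, 1 I, 2 N, 1 O.
Implicit hydrogens by atom environment:
  4 × C: 2 H each → 8
  2 × N: 1 H each → 2
  1 × C: 3 H
  1 × C: 1 H
  1 × C: no H
  1 × I: no H
  1 × O: 1 H
  Total hydrogens = 15.
Molecular formula: C7H15IN2O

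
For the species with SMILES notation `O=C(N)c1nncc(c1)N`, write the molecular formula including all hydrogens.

C5H6N4O

Heavy atoms from the SMILES: 5 C, 4 N, 1 O.
Implicit hydrogens by atom environment:
  2 × C (aromatic): 1 H each → 2
  2 × C (aromatic): no H
  2 × N: 2 H each → 4
  2 × N (aromatic): no H
  1 × C: no H
  1 × O: no H
  Total hydrogens = 6.
Molecular formula: C5H6N4O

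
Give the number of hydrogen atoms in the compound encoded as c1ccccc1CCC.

Hydrogens are implicit in SMILES; fill each atom to its normal valence:
  5 × C (aromatic): 1 H each → 5
  2 × C: 2 H each → 4
  1 × C: 3 H
  1 × C (aromatic): no H
  Total hydrogens = 12.

12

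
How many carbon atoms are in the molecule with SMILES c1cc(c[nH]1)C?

5

The symbol for carbon appears 5 times in the SMILES. Lowercase c denotes aromatic carbon and counts toward C.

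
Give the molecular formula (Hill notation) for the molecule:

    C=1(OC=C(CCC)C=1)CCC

C10H16O

Heavy atoms from the SMILES: 10 C, 1 O.
Implicit hydrogens by atom environment:
  4 × C: 2 H each → 8
  2 × C: 3 H each → 6
  2 × C (aromatic): 1 H each → 2
  2 × C (aromatic): no H
  1 × O (aromatic): no H
  Total hydrogens = 16.
Molecular formula: C10H16O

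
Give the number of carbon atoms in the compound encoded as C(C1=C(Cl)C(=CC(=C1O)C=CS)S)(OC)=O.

10

The symbol for carbon appears 10 times in the SMILES. (Cl is a single chlorine, not C + l.)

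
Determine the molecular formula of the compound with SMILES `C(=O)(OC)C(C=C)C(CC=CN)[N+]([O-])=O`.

C9H14N2O4

Heavy atoms from the SMILES: 9 C, 2 N, 4 O.
Implicit hydrogens by atom environment:
  5 × C: 1 H each → 5
  3 × O: no H
  2 × C: 2 H each → 4
  1 × C: 3 H
  1 × C: no H
  1 × N: 2 H
  1 × N (charge +1): no H
  1 × O (charge -1): no H
  Total hydrogens = 14.
Molecular formula: C9H14N2O4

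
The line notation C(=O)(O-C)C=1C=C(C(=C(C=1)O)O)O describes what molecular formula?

C8H8O5

Heavy atoms from the SMILES: 8 C, 5 O.
Implicit hydrogens by atom environment:
  4 × C (aromatic): no H
  3 × O: 1 H each → 3
  2 × C (aromatic): 1 H each → 2
  2 × O: no H
  1 × C: 3 H
  1 × C: no H
  Total hydrogens = 8.
Molecular formula: C8H8O5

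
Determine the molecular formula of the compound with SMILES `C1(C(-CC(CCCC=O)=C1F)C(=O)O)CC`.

Heavy atoms from the SMILES: 12 C, 1 F, 3 O.
Implicit hydrogens by atom environment:
  5 × C: 2 H each → 10
  3 × C: 1 H each → 3
  3 × C: no H
  2 × O: no H
  1 × C: 3 H
  1 × F: no H
  1 × O: 1 H
  Total hydrogens = 17.
Molecular formula: C12H17FO3

C12H17FO3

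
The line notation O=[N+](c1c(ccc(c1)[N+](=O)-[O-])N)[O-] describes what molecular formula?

Heavy atoms from the SMILES: 6 C, 3 N, 4 O.
Implicit hydrogens by atom environment:
  3 × C (aromatic): 1 H each → 3
  3 × C (aromatic): no H
  2 × N (charge +1): no H
  2 × O: no H
  2 × O (charge -1): no H
  1 × N: 2 H
  Total hydrogens = 5.
Molecular formula: C6H5N3O4

C6H5N3O4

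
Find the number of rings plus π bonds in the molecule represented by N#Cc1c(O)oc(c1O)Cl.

5

Molecular formula from the SMILES: C5H2ClNO3.
DoU = (2C + 2 + N − H − X)/2 = (2·5 + 2 + 1 − 2 − 1)/2 = 10/2 = 5.
(Structurally: 1 ring(s) + 4 π bond(s) = 5.)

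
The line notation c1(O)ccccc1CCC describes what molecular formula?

Heavy atoms from the SMILES: 9 C, 1 O.
Implicit hydrogens by atom environment:
  4 × C (aromatic): 1 H each → 4
  2 × C: 2 H each → 4
  2 × C (aromatic): no H
  1 × C: 3 H
  1 × O: 1 H
  Total hydrogens = 12.
Molecular formula: C9H12O

C9H12O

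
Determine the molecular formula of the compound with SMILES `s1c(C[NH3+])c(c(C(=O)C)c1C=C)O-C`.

Heavy atoms from the SMILES: 10 C, 1 N, 2 O, 1 S.
Implicit hydrogens by atom environment:
  4 × C (aromatic): no H
  2 × C: 3 H each → 6
  2 × C: 2 H each → 4
  2 × O: no H
  1 × C: 1 H
  1 × C: no H
  1 × N (charge +1): 3 H
  1 × S (aromatic): no H
  Total hydrogens = 14.
Net charge +1.
Molecular formula: C10H14NO2S+

C10H14NO2S+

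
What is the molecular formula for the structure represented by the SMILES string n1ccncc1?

C4H4N2

Heavy atoms from the SMILES: 4 C, 2 N.
Implicit hydrogens by atom environment:
  4 × C (aromatic): 1 H each → 4
  2 × N (aromatic): no H
  Total hydrogens = 4.
Molecular formula: C4H4N2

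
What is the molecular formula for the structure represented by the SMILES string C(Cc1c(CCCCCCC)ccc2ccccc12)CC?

C21H30

Heavy atoms from the SMILES: 21 C.
Implicit hydrogens by atom environment:
  9 × C: 2 H each → 18
  6 × C (aromatic): 1 H each → 6
  4 × C (aromatic): no H
  2 × C: 3 H each → 6
  Total hydrogens = 30.
Molecular formula: C21H30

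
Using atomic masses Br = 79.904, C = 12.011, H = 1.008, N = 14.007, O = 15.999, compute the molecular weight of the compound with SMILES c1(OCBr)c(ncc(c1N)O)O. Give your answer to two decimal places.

235.04

Molecular formula: C6H7BrN2O3.
M = 1×79.904 + 6×12.011 + 7×1.008 + 2×14.007 + 3×15.999 = 235.04 g/mol.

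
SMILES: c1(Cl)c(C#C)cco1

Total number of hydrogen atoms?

3

Hydrogens are implicit in SMILES; fill each atom to its normal valence:
  2 × C (aromatic): 1 H each → 2
  2 × C (aromatic): no H
  1 × C: 1 H
  1 × C: no H
  1 × Cl: no H
  1 × O (aromatic): no H
  Total hydrogens = 3.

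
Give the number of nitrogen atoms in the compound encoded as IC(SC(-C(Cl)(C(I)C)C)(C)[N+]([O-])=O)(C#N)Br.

The symbol for nitrogen appears 2 times in the SMILES.

2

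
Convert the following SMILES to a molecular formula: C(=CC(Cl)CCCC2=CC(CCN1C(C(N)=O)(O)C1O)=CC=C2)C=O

Heavy atoms from the SMILES: 18 C, 1 Cl, 2 N, 4 O.
Implicit hydrogens by atom environment:
  5 × C: 2 H each → 10
  5 × C: 1 H each → 5
  4 × C (aromatic): 1 H each → 4
  2 × C: no H
  2 × C (aromatic): no H
  2 × O: 1 H each → 2
  2 × O: no H
  1 × Cl: no H
  1 × N: 2 H
  1 × N: no H
  Total hydrogens = 23.
Molecular formula: C18H23ClN2O4

C18H23ClN2O4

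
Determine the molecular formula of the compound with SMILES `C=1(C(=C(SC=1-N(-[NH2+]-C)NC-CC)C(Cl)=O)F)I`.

C9H13ClFIN3OS+

Heavy atoms from the SMILES: 9 C, 1 Cl, 1 F, 1 I, 3 N, 1 O, 1 S.
Implicit hydrogens by atom environment:
  4 × C (aromatic): no H
  2 × C: 3 H each → 6
  2 × C: 2 H each → 4
  1 × C: no H
  1 × Cl: no H
  1 × F: no H
  1 × I: no H
  1 × N (charge +1): 2 H
  1 × N: 1 H
  1 × N: no H
  1 × O: no H
  1 × S (aromatic): no H
  Total hydrogens = 13.
Net charge +1.
Molecular formula: C9H13ClFIN3OS+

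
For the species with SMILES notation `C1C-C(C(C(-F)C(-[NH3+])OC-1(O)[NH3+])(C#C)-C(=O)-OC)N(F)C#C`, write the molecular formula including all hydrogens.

Heavy atoms from the SMILES: 13 C, 2 F, 3 N, 4 O.
Implicit hydrogens by atom environment:
  5 × C: 1 H each → 5
  5 × C: no H
  3 × O: no H
  2 × C: 2 H each → 4
  2 × F: no H
  2 × N (charge +1): 3 H each → 6
  1 × C: 3 H
  1 × N: no H
  1 × O: 1 H
  Total hydrogens = 19.
Net charge +2.
Molecular formula: [C13H19F2N3O4]2+

[C13H19F2N3O4]2+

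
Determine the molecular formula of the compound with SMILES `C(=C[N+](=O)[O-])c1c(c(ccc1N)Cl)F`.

C8H6ClFN2O2

Heavy atoms from the SMILES: 8 C, 1 Cl, 1 F, 2 N, 2 O.
Implicit hydrogens by atom environment:
  4 × C (aromatic): no H
  2 × C (aromatic): 1 H each → 2
  2 × C: 1 H each → 2
  1 × Cl: no H
  1 × F: no H
  1 × N: 2 H
  1 × N (charge +1): no H
  1 × O: no H
  1 × O (charge -1): no H
  Total hydrogens = 6.
Molecular formula: C8H6ClFN2O2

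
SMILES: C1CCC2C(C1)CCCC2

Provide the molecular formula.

Heavy atoms from the SMILES: 10 C.
Implicit hydrogens by atom environment:
  8 × C: 2 H each → 16
  2 × C: 1 H each → 2
  Total hydrogens = 18.
Molecular formula: C10H18

C10H18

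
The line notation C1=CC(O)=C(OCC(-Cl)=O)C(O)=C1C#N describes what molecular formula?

C9H6ClNO4

Heavy atoms from the SMILES: 9 C, 1 Cl, 1 N, 4 O.
Implicit hydrogens by atom environment:
  4 × C (aromatic): no H
  2 × C (aromatic): 1 H each → 2
  2 × C: no H
  2 × O: 1 H each → 2
  2 × O: no H
  1 × C: 2 H
  1 × Cl: no H
  1 × N: no H
  Total hydrogens = 6.
Molecular formula: C9H6ClNO4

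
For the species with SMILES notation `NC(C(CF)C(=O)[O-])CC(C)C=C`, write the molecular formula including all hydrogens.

Heavy atoms from the SMILES: 9 C, 1 F, 1 N, 2 O.
Implicit hydrogens by atom environment:
  4 × C: 1 H each → 4
  3 × C: 2 H each → 6
  1 × C: 3 H
  1 × C: no H
  1 × F: no H
  1 × N: 2 H
  1 × O: no H
  1 × O (charge -1): no H
  Total hydrogens = 15.
Net charge -1.
Molecular formula: C9H15FNO2-

C9H15FNO2-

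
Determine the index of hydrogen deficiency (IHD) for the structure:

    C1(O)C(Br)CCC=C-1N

Molecular formula from the SMILES: C6H10BrNO.
DoU = (2C + 2 + N − H − X)/2 = (2·6 + 2 + 1 − 10 − 1)/2 = 4/2 = 2.
(Structurally: 1 ring(s) + 1 π bond(s) = 2.)

2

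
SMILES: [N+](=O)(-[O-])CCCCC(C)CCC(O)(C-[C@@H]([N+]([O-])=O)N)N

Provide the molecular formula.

Heavy atoms from the SMILES: 11 C, 4 N, 5 O.
Implicit hydrogens by atom environment:
  7 × C: 2 H each → 14
  2 × C: 1 H each → 2
  2 × N: 2 H each → 4
  2 × N (charge +1): no H
  2 × O: no H
  2 × O (charge -1): no H
  1 × C: 3 H
  1 × C: no H
  1 × O: 1 H
  Total hydrogens = 24.
Molecular formula: C11H24N4O5

C11H24N4O5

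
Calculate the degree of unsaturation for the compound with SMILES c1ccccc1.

4

Molecular formula from the SMILES: C6H6.
DoU = (2C + 2 + N − H − X)/2 = (2·6 + 2 + 0 − 6 − 0)/2 = 8/2 = 4.
(Structurally: 1 ring(s) + 3 π bond(s) = 4.)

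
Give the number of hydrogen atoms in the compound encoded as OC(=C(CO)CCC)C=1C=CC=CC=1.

16

Hydrogens are implicit in SMILES; fill each atom to its normal valence:
  5 × C (aromatic): 1 H each → 5
  3 × C: 2 H each → 6
  2 × C: no H
  2 × O: 1 H each → 2
  1 × C: 3 H
  1 × C (aromatic): no H
  Total hydrogens = 16.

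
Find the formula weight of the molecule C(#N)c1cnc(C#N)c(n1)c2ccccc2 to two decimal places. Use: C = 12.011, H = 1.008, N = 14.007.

Molecular formula: C12H6N4.
M = 12×12.011 + 6×1.008 + 4×14.007 = 206.21 g/mol.

206.21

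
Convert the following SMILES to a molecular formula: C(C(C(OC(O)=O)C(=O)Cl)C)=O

C6H7ClO5

Heavy atoms from the SMILES: 6 C, 1 Cl, 5 O.
Implicit hydrogens by atom environment:
  4 × O: no H
  3 × C: 1 H each → 3
  2 × C: no H
  1 × C: 3 H
  1 × Cl: no H
  1 × O: 1 H
  Total hydrogens = 7.
Molecular formula: C6H7ClO5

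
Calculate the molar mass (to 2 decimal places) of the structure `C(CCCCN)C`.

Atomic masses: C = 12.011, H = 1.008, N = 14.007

Molecular formula: C6H15N.
M = 6×12.011 + 15×1.008 + 1×14.007 = 101.19 g/mol.

101.19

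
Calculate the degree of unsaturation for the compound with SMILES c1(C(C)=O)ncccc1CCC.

Molecular formula from the SMILES: C10H13NO.
DoU = (2C + 2 + N − H − X)/2 = (2·10 + 2 + 1 − 13 − 0)/2 = 10/2 = 5.
(Structurally: 1 ring(s) + 4 π bond(s) = 5.)

5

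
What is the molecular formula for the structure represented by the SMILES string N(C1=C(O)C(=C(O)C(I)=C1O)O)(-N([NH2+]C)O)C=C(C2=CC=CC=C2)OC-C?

C17H21IN3O6+

Heavy atoms from the SMILES: 17 C, 1 I, 3 N, 6 O.
Implicit hydrogens by atom environment:
  7 × C (aromatic): no H
  5 × C (aromatic): 1 H each → 5
  5 × O: 1 H each → 5
  2 × C: 3 H each → 6
  2 × N: no H
  1 × C: 2 H
  1 × C: 1 H
  1 × C: no H
  1 × I: no H
  1 × N (charge +1): 2 H
  1 × O: no H
  Total hydrogens = 21.
Net charge +1.
Molecular formula: C17H21IN3O6+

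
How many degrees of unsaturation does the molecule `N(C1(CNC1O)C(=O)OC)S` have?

Molecular formula from the SMILES: C5H10N2O3S.
DoU = (2C + 2 + N − H − X)/2 = (2·5 + 2 + 2 − 10 − 0)/2 = 4/2 = 2.
(Structurally: 1 ring(s) + 1 π bond(s) = 2.)

2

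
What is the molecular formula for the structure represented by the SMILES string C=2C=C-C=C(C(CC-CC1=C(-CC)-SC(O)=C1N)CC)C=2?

C18H25NOS

Heavy atoms from the SMILES: 18 C, 1 N, 1 O, 1 S.
Implicit hydrogens by atom environment:
  5 × C: 2 H each → 10
  5 × C (aromatic): 1 H each → 5
  5 × C (aromatic): no H
  2 × C: 3 H each → 6
  1 × C: 1 H
  1 × N: 2 H
  1 × O: 1 H
  1 × S (aromatic): no H
  Total hydrogens = 25.
Molecular formula: C18H25NOS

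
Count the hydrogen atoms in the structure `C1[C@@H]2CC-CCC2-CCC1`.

Hydrogens are implicit in SMILES; fill each atom to its normal valence:
  8 × C: 2 H each → 16
  2 × C: 1 H each → 2
  Total hydrogens = 18.

18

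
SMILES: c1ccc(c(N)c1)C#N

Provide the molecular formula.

C7H6N2

Heavy atoms from the SMILES: 7 C, 2 N.
Implicit hydrogens by atom environment:
  4 × C (aromatic): 1 H each → 4
  2 × C (aromatic): no H
  1 × C: no H
  1 × N: 2 H
  1 × N: no H
  Total hydrogens = 6.
Molecular formula: C7H6N2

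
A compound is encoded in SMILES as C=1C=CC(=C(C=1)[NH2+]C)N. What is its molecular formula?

Heavy atoms from the SMILES: 7 C, 2 N.
Implicit hydrogens by atom environment:
  4 × C (aromatic): 1 H each → 4
  2 × C (aromatic): no H
  1 × C: 3 H
  1 × N: 2 H
  1 × N (charge +1): 2 H
  Total hydrogens = 11.
Net charge +1.
Molecular formula: C7H11N2+

C7H11N2+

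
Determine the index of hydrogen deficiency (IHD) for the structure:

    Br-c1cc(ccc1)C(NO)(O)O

4

Molecular formula from the SMILES: C7H8BrNO3.
DoU = (2C + 2 + N − H − X)/2 = (2·7 + 2 + 1 − 8 − 1)/2 = 8/2 = 4.
(Structurally: 1 ring(s) + 3 π bond(s) = 4.)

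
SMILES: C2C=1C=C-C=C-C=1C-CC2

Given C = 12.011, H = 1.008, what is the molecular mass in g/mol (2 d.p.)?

132.21

Molecular formula: C10H12.
M = 10×12.011 + 12×1.008 = 132.21 g/mol.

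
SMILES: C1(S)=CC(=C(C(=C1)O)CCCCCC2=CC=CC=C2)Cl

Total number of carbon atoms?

17

The symbol for carbon appears 17 times in the SMILES. (Cl is a single chlorine, not C + l.)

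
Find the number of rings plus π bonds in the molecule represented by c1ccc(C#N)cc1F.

Molecular formula from the SMILES: C7H4FN.
DoU = (2C + 2 + N − H − X)/2 = (2·7 + 2 + 1 − 4 − 1)/2 = 12/2 = 6.
(Structurally: 1 ring(s) + 5 π bond(s) = 6.)

6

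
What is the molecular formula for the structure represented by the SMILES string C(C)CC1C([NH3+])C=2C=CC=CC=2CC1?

Heavy atoms from the SMILES: 13 C, 1 N.
Implicit hydrogens by atom environment:
  4 × C: 2 H each → 8
  4 × C (aromatic): 1 H each → 4
  2 × C: 1 H each → 2
  2 × C (aromatic): no H
  1 × C: 3 H
  1 × N (charge +1): 3 H
  Total hydrogens = 20.
Net charge +1.
Molecular formula: C13H20N+

C13H20N+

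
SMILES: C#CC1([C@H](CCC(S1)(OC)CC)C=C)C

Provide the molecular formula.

C13H20OS

Heavy atoms from the SMILES: 13 C, 1 O, 1 S.
Implicit hydrogens by atom environment:
  4 × C: 2 H each → 8
  3 × C: 3 H each → 9
  3 × C: 1 H each → 3
  3 × C: no H
  1 × O: no H
  1 × S: no H
  Total hydrogens = 20.
Molecular formula: C13H20OS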